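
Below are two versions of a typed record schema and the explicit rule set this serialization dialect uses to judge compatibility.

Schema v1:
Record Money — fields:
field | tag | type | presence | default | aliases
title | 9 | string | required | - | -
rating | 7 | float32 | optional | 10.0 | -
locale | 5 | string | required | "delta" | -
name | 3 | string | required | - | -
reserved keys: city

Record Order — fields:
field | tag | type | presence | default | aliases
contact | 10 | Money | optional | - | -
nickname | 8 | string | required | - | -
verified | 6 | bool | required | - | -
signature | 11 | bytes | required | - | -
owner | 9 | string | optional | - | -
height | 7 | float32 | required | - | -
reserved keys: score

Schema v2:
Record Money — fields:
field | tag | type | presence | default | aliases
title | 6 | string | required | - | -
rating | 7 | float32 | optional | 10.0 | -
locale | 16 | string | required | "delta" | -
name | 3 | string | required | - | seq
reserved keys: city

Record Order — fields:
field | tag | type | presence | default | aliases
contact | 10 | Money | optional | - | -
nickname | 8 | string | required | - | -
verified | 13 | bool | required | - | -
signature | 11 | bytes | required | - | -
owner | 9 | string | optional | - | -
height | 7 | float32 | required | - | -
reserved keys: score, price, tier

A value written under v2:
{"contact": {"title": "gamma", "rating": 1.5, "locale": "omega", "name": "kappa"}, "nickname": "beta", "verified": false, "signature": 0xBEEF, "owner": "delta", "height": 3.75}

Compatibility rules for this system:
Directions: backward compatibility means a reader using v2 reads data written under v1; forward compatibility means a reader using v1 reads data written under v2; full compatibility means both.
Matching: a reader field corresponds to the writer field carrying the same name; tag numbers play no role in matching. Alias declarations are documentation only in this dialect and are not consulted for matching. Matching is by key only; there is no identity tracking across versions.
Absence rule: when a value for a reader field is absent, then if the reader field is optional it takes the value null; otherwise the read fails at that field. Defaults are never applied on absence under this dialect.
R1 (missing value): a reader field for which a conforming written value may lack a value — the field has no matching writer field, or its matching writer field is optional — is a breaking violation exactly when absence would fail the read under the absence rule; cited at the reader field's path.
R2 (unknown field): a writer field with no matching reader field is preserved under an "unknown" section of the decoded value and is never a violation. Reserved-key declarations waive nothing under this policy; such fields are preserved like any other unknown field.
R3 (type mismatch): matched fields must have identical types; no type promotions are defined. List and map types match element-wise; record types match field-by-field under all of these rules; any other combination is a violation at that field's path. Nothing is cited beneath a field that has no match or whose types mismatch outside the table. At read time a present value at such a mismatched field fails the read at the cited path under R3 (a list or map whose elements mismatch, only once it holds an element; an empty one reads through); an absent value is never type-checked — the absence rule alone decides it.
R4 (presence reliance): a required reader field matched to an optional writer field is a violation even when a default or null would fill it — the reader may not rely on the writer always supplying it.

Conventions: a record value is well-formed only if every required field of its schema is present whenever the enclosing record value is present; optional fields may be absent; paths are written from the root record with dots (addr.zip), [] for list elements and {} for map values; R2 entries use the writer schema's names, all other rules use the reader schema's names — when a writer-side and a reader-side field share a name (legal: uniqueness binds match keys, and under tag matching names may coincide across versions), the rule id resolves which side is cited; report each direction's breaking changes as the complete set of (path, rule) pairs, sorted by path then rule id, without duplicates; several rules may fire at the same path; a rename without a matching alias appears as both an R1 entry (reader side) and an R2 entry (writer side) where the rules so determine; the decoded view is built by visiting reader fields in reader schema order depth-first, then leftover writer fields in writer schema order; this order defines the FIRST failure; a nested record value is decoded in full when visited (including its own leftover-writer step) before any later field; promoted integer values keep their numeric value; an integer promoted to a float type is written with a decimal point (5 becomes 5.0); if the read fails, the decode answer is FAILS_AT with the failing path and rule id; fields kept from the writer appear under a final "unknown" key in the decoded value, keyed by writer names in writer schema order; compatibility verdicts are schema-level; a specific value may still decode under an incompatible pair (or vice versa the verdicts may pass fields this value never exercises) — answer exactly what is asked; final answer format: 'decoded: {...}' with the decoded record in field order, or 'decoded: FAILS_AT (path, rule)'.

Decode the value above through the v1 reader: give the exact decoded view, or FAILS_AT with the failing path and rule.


the writer's type comes first in each Order pair
decode walk for Order under reader schema v1:
  contact.title := "gamma"
  contact.rating := 1.5
  contact.locale := "omega"
  contact.name := "kappa"
  nickname := "beta"
  verified := false
  signature := 0xBEEF
  owner := "delta"
  height := 3.75
  => decoded: {"contact": {"title": "gamma", "rating": 1.5, "locale": "omega", "name": "kappa"}, "nickname": "beta", "verified": false, "signature": 0xBEEF, "owner": "delta", "height": 3.75}
remaining Order differences; none change what is asked:
  field locale in record Money: tag 5 changed to 16 -> triggers nothing under the printed rules; the Order answer is the same either way
  field title in record Money: tag 9 changed to 6 -> triggers nothing under the printed rules; the Order answer is the same either way
  field verified in record Order: tag 6 changed to 13 -> triggers nothing under the printed rules; the Order answer is the same either way

decoded: {"contact": {"title": "gamma", "rating": 1.5, "locale": "omega", "name": "kappa"}, "nickname": "beta", "verified": false, "signature": 0xBEEF, "owner": "delta", "height": 3.75}


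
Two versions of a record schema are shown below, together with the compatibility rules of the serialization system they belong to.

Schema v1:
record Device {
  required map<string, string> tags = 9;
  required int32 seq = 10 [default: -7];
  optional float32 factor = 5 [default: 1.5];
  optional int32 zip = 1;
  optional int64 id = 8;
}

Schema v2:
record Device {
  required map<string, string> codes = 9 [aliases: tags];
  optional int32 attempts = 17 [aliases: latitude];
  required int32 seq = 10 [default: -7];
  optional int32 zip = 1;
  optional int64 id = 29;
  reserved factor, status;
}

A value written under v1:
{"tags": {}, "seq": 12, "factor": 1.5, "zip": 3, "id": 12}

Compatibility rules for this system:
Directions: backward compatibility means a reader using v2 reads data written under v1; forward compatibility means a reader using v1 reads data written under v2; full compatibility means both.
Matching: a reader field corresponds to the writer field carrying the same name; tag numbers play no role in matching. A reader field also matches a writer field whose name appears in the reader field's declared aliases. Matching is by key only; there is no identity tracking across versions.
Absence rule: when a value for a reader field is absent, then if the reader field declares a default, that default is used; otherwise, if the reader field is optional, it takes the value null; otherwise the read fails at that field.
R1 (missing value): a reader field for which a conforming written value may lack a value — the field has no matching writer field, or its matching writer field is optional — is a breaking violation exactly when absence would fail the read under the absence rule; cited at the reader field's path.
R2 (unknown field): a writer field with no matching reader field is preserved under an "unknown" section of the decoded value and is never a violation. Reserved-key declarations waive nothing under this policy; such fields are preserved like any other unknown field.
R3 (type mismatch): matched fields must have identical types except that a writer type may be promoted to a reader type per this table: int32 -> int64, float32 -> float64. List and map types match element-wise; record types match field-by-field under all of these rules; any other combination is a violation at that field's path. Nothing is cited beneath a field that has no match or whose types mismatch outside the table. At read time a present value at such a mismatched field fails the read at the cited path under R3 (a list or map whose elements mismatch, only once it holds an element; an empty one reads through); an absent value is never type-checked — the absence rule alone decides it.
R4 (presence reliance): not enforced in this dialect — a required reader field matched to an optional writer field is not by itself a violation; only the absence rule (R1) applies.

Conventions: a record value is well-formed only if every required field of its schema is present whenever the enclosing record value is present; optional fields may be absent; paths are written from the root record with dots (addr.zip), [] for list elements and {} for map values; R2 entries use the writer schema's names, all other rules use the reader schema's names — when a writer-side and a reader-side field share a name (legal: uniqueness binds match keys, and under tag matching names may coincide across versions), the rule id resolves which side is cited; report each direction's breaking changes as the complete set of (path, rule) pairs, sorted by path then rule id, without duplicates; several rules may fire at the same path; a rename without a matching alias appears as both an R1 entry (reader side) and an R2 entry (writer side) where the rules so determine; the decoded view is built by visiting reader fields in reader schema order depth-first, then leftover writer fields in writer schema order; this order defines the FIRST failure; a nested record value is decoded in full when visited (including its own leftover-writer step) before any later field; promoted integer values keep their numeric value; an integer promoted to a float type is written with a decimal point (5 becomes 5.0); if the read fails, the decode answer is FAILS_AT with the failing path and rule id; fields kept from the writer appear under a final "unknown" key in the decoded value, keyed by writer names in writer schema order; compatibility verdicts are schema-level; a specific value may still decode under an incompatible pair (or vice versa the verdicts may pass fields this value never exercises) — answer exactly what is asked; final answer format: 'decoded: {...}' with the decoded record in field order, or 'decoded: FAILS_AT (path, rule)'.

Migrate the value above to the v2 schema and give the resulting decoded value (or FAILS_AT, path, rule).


arrows below run writer -> reader for Device
migrating the Device value to v2:
  codes := {} (from writer tags)
  attempts := null (not supplied -> null)
  seq := 12
  zip := 3
  id := 12
  writer factor: kept under "unknown"
  => decoded: {"codes": {}, "attempts": null, "seq": 12, "zip": 3, "id": 12, "unknown": {"factor": 1.5}}
the rest of the Device diff is inert for this question:
  field id in record Device: tag 8 changed to 29 -> fires no rule on Device under this dialect and leaves the result unchanged

decoded: {"codes": {}, "attempts": null, "seq": 12, "zip": 3, "id": 12, "unknown": {"factor": 1.5}}


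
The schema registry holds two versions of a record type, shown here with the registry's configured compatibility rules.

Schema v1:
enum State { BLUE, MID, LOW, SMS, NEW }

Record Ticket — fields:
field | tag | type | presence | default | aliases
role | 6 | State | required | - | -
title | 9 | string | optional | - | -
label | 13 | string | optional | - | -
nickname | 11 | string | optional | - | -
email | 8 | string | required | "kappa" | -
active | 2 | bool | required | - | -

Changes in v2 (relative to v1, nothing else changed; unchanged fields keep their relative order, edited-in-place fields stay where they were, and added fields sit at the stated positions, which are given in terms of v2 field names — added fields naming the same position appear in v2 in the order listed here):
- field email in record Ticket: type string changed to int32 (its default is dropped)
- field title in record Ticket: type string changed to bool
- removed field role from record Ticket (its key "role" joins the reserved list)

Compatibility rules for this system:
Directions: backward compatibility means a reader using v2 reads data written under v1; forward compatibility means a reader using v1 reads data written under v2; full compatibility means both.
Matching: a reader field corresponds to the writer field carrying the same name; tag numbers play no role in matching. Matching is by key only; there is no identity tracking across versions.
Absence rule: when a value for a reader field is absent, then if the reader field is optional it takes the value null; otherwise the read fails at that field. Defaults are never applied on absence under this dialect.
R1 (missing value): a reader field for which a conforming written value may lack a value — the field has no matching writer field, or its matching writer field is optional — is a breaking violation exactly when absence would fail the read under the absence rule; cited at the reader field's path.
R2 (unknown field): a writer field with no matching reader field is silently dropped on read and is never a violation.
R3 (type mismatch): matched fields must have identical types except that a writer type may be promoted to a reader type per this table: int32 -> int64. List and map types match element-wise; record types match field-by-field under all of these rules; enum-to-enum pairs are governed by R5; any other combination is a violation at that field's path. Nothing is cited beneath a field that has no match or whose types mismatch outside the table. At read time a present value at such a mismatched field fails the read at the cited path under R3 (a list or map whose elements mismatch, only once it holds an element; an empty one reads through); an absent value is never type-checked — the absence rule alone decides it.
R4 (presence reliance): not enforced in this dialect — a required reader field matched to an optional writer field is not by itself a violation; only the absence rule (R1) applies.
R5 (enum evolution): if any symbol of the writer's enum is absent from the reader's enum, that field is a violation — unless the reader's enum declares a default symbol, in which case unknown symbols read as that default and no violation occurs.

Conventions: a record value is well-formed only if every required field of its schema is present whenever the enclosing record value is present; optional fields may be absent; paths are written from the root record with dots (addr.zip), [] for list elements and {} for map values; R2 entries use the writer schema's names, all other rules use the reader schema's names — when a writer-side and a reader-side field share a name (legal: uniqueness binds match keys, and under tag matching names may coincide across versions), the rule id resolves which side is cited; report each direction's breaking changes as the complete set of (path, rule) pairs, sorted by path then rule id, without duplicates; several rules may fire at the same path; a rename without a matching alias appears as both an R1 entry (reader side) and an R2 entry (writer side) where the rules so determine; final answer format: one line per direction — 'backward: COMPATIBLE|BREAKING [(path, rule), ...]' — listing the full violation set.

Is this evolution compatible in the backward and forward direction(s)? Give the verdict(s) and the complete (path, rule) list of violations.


backward: BREAKING [(email, R3), (title, R3)]; forward: BREAKING [(email, R3), (role, R1), (title, R3)]

the writer's type comes first in each Ticket pair
backward for Ticket (reader v2, writer v1):
  title: string -> bool, writer optional; from title
  label: string -> string, writer optional; from label
  nickname: string -> string, writer optional; from nickname
  email: string -> int32, writer required; from email
  active: bool -> bool, writer required; from active
  writer field role has no reader counterpart
  rule R3 violated at email
  rule R3 violated at title
  => 2 violation(s): backward is BREAKING for Ticket
forward for Ticket (reader v1, writer v2):
  no writer field matches reader role
  title: bool -> string, writer optional; from title
  label: string -> string, writer optional; from label
  nickname: string -> string, writer optional; from nickname
  email: int32 -> string, writer required; from email
  active: bool -> bool, writer required; from active
  rule R3 violated at email
  rule R1 violated at role
  rule R3 violated at title
  => 3 violation(s): forward is BREAKING for Ticket


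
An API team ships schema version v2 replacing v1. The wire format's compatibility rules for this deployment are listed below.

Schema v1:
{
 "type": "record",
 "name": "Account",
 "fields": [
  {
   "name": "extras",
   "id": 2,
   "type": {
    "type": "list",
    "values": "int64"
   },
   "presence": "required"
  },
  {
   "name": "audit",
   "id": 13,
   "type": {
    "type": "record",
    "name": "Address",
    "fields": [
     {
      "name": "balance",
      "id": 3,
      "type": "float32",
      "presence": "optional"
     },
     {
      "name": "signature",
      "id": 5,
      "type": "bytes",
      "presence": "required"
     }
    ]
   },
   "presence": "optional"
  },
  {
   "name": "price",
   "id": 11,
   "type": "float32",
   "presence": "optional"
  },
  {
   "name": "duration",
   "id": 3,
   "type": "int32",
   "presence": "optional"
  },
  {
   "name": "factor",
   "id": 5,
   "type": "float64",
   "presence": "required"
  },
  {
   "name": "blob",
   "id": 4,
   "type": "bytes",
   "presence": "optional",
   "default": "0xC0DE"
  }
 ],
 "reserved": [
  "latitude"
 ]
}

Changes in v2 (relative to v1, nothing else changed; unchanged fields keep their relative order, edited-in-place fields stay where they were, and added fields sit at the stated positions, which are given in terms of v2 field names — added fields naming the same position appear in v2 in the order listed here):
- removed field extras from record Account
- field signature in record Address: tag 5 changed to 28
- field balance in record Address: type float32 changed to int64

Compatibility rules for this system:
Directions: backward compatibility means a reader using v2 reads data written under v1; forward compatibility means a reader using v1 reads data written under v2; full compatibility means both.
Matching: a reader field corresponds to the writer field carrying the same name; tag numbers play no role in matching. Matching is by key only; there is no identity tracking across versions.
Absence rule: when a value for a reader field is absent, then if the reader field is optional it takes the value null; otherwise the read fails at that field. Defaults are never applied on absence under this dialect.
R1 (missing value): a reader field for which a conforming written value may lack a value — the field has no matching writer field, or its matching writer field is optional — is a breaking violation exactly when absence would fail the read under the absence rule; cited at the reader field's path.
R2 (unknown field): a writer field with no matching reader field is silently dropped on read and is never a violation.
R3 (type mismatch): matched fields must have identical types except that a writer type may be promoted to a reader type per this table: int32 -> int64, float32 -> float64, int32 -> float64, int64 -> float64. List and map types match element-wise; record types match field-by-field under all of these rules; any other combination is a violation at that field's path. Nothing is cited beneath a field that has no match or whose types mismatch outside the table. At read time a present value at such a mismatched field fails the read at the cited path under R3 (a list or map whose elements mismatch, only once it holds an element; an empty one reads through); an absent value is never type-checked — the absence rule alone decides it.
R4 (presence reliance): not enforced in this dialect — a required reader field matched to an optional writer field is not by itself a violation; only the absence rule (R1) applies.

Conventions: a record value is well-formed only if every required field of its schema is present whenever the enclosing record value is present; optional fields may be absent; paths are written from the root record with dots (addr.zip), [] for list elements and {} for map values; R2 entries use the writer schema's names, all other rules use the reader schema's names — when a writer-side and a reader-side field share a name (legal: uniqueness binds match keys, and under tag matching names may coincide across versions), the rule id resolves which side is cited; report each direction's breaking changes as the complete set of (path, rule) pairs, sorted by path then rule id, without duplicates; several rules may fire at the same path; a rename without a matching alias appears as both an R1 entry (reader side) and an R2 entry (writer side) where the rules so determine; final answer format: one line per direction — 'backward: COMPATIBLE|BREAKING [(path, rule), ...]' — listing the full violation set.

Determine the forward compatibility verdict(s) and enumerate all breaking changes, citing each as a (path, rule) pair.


forward: BREAKING [(audit.balance, R3), (extras, R1)]

in Account below, arrows point writer -> reader
forward on Account — v1 reading data written by v2:
  extras has no writer counterpart
  writer optional, Address -> Address: reader audit maps from writer audit
  writer optional, float32 -> float32: reader price maps from writer price
  writer optional, int32 -> int32: reader duration maps from writer duration
  writer required, float64 -> float64: reader factor maps from writer factor
  writer optional, bytes -> bytes: reader blob maps from writer blob
  writer optional, int64 -> float32: reader audit.balance maps from writer audit.balance
  writer required, bytes -> bytes: reader audit.signature maps from writer audit.signature
  R3 fires at audit.balance
  R1 fires at extras
  => forward verdict for Account: BREAKING, 2 violation(s)
checking off the Account differences that do not matter here:
  field signature in record Address: tag 5 changed to 28 -> fires no rule on Account, leaving the asked answer as it is


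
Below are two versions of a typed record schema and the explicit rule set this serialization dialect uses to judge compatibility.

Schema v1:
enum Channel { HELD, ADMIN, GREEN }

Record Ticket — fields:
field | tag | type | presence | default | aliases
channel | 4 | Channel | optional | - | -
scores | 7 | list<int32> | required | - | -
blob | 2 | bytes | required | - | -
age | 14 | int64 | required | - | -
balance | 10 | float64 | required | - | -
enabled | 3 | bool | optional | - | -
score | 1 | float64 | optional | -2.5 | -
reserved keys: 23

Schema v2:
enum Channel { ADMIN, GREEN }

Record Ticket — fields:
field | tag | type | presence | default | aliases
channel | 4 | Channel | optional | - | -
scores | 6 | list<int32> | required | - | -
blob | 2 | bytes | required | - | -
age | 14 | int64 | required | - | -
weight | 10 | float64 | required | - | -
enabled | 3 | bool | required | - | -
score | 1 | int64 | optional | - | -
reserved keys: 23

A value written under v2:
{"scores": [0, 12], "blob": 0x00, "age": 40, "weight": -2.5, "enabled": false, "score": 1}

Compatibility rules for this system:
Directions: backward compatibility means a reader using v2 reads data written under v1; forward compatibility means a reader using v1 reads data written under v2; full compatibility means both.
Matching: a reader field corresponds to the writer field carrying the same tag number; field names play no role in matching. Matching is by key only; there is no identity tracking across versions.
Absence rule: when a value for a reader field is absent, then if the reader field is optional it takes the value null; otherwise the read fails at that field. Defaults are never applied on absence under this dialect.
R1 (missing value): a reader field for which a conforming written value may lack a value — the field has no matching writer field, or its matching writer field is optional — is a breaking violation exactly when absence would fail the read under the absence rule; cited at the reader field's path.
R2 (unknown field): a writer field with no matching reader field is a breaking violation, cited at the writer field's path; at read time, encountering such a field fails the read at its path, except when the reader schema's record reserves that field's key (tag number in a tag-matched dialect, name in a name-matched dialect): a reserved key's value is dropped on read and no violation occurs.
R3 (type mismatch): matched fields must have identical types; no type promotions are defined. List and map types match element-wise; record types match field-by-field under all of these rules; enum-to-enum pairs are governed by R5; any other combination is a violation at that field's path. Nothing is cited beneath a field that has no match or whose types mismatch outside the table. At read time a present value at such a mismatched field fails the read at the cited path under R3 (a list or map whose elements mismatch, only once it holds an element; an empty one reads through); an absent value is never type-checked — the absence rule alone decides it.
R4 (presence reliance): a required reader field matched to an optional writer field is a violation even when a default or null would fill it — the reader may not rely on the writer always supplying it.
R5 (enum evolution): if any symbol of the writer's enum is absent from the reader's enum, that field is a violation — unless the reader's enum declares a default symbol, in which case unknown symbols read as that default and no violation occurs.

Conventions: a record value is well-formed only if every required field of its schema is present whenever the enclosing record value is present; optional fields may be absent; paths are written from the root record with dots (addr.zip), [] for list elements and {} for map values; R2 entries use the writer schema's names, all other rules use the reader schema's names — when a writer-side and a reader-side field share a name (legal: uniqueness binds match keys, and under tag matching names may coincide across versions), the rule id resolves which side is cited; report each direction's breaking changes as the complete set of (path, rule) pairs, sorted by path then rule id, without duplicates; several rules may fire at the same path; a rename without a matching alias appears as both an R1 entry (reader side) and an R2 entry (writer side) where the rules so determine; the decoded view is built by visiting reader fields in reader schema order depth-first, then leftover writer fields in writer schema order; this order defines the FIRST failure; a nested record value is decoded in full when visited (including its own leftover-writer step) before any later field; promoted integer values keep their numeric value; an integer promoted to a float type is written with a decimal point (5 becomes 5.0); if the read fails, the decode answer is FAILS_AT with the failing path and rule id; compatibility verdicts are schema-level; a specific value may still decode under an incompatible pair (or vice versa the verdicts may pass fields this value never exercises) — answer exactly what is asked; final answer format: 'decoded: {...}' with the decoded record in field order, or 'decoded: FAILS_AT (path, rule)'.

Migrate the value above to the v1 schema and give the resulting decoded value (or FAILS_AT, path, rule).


decoded: FAILS_AT (scores, R1)

arrows below run writer -> reader for Ticket
decoding the Ticket value with the v1 reader:
  channel := null (not supplied -> null)
  read fails at scores under R1 (no fill)
  => FAILS_AT (scores, R1)
ruling out the remaining Ticket differences:
  renamed field balance to weight in record Ticket -> inert under this dialect — no rule fires on Ticket and the result does not move
  enum Channel (field channel in record Ticket): symbol HELD removed -> affects the rule determinations only; this particular Ticket value decodes identically
  field score in record Ticket: type float64 changed to int64 (its default is dropped) -> affects the rule determinations only; this particular Ticket value decodes identically
  field enabled in record Ticket: optional changed to required -> affects the rule determinations only; this particular Ticket value decodes identically


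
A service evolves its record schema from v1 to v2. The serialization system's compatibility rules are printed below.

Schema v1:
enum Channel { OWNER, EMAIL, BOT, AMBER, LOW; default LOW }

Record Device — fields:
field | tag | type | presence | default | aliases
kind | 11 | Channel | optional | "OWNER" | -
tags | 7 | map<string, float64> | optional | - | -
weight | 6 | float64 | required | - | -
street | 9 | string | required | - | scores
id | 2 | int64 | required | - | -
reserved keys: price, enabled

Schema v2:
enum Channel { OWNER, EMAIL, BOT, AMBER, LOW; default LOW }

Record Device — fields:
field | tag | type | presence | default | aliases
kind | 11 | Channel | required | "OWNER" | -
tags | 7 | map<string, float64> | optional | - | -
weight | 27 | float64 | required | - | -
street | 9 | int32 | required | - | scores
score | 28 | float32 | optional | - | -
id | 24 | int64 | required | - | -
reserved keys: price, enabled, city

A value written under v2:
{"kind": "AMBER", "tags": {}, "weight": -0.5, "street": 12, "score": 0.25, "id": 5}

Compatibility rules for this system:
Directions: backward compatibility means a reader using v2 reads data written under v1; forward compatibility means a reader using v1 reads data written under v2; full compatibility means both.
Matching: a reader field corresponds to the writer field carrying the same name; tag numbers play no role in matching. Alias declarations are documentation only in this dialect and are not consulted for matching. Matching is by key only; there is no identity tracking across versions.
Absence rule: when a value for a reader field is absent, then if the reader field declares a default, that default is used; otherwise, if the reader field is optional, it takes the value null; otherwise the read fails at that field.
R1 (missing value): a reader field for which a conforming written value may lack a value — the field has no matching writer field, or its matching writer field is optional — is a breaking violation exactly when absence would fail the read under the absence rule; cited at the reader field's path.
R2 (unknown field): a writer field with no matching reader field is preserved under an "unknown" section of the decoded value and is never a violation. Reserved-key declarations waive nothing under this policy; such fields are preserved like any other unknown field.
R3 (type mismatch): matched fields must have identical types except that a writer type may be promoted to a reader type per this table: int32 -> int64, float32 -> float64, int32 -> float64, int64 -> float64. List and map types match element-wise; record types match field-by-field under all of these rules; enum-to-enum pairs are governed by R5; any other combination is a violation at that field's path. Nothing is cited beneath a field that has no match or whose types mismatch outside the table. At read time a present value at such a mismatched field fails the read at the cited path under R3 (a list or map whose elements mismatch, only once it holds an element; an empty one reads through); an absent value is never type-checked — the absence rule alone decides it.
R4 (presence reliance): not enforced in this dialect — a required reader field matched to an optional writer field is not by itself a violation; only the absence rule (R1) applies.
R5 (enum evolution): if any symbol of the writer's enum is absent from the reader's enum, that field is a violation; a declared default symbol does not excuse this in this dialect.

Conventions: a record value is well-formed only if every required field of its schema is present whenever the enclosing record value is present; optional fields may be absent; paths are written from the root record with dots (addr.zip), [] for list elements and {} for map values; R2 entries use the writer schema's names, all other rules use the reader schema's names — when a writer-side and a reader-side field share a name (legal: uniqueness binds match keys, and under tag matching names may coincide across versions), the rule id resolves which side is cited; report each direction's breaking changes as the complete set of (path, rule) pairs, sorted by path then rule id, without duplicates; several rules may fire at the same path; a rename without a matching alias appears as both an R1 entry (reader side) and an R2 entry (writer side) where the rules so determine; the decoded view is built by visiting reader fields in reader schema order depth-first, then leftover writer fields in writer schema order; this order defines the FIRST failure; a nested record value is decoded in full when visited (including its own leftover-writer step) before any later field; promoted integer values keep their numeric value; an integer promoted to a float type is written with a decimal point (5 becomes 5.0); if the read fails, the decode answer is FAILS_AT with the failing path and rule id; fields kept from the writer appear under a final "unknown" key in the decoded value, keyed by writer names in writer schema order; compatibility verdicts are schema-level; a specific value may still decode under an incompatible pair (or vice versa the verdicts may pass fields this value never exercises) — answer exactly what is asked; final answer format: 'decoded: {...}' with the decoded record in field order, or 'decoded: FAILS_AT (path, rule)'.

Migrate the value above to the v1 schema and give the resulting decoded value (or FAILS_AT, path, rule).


the writer's type comes first in each Device pair
migrating the Device value to v1:
  kind := "AMBER"
  tags := {}
  weight := -0.5
  read fails at street under R3
  => FAILS_AT (street, R3)
checking off the Device differences that do not matter here:
  added field score to record Device: optional float32, tag 28 (in v2 it sits immediately before id) -> no rule fires on it and the decoded Device view is identical with or without it
  field weight in record Device: tag 6 changed to 27 -> no rule fires on it and the decoded Device view is identical with or without it
  field id in record Device: tag 2 changed to 24 -> no rule fires on it and the decoded Device view is identical with or without it
  field kind in record Device: optional changed to required -> no rule fires on it and the decoded Device view is identical with or without it

decoded: FAILS_AT (street, R3)


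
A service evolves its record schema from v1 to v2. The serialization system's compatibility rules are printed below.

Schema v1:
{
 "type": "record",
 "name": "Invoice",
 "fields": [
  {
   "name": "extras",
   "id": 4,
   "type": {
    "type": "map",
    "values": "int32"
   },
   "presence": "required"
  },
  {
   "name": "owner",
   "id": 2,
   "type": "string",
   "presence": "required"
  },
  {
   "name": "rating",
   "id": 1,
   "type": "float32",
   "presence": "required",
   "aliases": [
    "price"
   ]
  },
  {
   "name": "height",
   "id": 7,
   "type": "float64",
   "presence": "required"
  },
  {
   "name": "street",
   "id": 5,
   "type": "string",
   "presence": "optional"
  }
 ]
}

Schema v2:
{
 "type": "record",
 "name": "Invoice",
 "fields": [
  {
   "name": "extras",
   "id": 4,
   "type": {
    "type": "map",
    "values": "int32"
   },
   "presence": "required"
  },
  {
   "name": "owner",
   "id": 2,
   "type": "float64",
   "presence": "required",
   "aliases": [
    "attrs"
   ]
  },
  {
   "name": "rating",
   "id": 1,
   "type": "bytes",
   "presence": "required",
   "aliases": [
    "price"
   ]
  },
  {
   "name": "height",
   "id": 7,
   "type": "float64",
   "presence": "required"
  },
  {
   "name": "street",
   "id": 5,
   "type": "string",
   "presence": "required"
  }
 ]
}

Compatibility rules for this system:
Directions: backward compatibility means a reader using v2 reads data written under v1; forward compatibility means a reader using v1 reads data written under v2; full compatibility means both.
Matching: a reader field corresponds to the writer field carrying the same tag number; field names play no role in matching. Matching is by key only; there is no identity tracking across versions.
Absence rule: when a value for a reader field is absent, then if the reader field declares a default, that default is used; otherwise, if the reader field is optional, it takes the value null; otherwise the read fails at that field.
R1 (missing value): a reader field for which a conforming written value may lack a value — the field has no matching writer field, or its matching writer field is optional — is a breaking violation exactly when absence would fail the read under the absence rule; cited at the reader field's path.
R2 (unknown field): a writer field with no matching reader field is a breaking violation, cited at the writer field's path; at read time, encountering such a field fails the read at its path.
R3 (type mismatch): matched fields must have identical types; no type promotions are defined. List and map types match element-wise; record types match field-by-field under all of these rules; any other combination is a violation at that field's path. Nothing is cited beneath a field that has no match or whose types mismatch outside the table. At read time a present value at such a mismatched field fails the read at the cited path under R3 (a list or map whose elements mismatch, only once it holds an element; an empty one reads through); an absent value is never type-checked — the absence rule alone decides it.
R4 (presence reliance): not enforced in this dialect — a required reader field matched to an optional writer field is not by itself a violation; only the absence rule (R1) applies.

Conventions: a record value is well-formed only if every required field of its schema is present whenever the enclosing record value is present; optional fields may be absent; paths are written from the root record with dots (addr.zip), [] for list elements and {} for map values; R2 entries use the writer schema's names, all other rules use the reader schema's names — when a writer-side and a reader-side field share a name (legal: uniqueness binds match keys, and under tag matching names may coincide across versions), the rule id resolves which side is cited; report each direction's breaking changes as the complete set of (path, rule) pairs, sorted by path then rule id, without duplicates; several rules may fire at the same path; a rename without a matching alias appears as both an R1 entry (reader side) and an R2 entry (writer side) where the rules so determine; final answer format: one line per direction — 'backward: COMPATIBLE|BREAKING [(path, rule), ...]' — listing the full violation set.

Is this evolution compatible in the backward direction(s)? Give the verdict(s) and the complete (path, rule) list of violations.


each type pair in Invoice: writer, then reader
backward pass over Invoice, reader schema v2, writer schema v1:
  extras: paired with writer extras (map<string, int32> -> map<string, int32>; writer required)
  owner: paired with writer owner (string -> float64; writer required)
  rating: paired with writer rating (float32 -> bytes; writer required)
  height: paired with writer height (float64 -> float64; writer required)
  street: paired with writer street (string -> string; writer optional)
  breaking: (owner, R3)
  breaking: (rating, R3)
  breaking: (street, R1)
  backward on Invoice therefore BREAKING (3)

backward: BREAKING [(owner, R3), (rating, R3), (street, R1)]
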